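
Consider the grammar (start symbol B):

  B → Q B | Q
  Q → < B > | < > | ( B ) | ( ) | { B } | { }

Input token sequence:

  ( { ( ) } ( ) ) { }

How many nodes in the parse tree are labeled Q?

5

[B [Q ( [B [Q { [B [Q ( )]] }] [B [Q ( )]]] )] [B [Q { }]]]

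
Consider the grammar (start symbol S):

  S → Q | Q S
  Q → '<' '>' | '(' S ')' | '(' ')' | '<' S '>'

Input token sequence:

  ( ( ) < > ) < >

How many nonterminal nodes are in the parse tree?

[S [Q ( [S [Q ( )] [S [Q < >]]] )] [S [Q < >]]]

8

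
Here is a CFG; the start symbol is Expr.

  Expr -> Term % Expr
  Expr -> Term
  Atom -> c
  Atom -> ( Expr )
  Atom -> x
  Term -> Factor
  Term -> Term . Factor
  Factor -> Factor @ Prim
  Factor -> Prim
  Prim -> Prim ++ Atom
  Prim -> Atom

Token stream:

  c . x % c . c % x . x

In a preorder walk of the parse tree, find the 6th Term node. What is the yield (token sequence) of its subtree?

x

[Expr [Term [Term [Factor [Prim [Atom c]]]] . [Factor [Prim [Atom x]]]] % [Expr [Term [Term [Factor [Prim [Atom c]]]] . [Factor [Prim [Atom c]]]] % [Expr [Term [Term [Factor [Prim [Atom x]]]] . [Factor [Prim [Atom x]]]]]]]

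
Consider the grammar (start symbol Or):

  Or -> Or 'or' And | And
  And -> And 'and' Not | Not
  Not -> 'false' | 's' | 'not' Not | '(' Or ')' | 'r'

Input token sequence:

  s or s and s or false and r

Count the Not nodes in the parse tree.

5

[Or [Or [Or [And [Not s]]] or [And [And [Not s]] and [Not s]]] or [And [And [Not false]] and [Not r]]]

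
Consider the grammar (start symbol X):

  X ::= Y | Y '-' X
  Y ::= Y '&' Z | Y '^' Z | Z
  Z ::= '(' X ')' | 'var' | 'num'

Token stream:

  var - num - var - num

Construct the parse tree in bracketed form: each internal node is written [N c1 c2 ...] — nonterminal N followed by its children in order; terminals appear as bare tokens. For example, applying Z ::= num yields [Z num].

X
Y - X
Z - X
var - X
var - Y - X
var - Z - X
var - num - X
var - num - Y - X
var - num - Z - X
var - num - var - X
var - num - var - Y
var - num - var - Z
var - num - var - num

[X [Y [Z var]] - [X [Y [Z num]] - [X [Y [Z var]] - [X [Y [Z num]]]]]]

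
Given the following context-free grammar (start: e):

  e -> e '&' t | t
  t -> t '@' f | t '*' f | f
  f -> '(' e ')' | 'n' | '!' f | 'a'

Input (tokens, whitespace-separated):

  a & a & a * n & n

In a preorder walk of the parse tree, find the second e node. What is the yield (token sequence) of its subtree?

a & a & a * n

[e [e [e [e [t [f a]]] & [t [f a]]] & [t [t [f a]] * [f n]]] & [t [f n]]]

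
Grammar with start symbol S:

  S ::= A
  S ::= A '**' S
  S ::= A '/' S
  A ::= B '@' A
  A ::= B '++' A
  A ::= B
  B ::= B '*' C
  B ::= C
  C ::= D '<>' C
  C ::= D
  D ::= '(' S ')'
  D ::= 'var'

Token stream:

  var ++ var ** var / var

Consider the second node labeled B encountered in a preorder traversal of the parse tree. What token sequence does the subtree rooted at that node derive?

var

[S [A [B [C [D var]]] ++ [A [B [C [D var]]]]] ** [S [A [B [C [D var]]]] / [S [A [B [C [D var]]]]]]]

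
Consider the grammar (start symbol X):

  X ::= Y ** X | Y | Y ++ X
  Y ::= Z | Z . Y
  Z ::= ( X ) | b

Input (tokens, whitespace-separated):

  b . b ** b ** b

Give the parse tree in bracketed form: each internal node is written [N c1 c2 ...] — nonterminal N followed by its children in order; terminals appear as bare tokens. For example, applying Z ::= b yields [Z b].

[X [Y [Z b] . [Y [Z b]]] ** [X [Y [Z b]] ** [X [Y [Z b]]]]]

X
Y ** X
Z . Y ** X
b . Y ** X
b . Z ** X
b . b ** X
b . b ** Y ** X
b . b ** Z ** X
b . b ** b ** X
b . b ** b ** Y
b . b ** b ** Z
b . b ** b ** b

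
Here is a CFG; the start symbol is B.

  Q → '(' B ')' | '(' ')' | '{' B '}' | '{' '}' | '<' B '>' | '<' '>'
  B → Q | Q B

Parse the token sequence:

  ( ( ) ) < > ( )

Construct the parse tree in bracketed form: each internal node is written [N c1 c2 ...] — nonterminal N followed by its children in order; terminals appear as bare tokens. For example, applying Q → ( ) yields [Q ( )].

B
Q B
( B ) B
( Q ) B
( ( ) ) B
( ( ) ) Q B
( ( ) ) < > B
( ( ) ) < > Q
( ( ) ) < > ( )

[B [Q ( [B [Q ( )]] )] [B [Q < >] [B [Q ( )]]]]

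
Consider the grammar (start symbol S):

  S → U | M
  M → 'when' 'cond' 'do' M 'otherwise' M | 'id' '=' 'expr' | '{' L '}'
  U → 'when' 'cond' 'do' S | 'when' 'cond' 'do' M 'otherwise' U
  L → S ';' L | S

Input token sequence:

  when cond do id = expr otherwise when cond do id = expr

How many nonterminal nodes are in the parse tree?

6

[S [U when cond do [M id = expr] otherwise [U when cond do [S [M id = expr]]]]]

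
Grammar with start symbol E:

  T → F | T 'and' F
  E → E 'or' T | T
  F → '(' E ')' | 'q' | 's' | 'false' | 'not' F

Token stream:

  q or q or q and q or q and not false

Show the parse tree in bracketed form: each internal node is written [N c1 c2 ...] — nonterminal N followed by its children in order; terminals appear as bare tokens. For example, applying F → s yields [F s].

E
E or T
E or T or T
E or T or T or T
T or T or T or T
F or T or T or T
q or T or T or T
q or F or T or T
q or q or T or T
q or q or T and F or T
q or q or F and F or T
q or q or q and F or T
q or q or q and q or T
q or q or q and q or T and F
q or q or q and q or F and F
q or q or q and q or q and F
q or q or q and q or q and not F
q or q or q and q or q and not false

[E [E [E [E [T [F q]]] or [T [F q]]] or [T [T [F q]] and [F q]]] or [T [T [F q]] and [F not [F false]]]]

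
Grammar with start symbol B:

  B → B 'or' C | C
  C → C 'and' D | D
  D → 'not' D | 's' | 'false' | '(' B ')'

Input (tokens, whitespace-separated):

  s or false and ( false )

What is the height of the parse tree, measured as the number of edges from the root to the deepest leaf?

[B [B [C [D s]]] or [C [C [D false]] and [D ( [B [C [D false]]] )]]]

6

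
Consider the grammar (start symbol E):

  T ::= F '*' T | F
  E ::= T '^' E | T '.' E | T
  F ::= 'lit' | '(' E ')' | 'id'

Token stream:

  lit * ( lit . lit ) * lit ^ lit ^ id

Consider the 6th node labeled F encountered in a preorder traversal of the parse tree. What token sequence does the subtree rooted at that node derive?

lit

[E [T [F lit] * [T [F ( [E [T [F lit]] . [E [T [F lit]]]] )] * [T [F lit]]]] ^ [E [T [F lit]] ^ [E [T [F id]]]]]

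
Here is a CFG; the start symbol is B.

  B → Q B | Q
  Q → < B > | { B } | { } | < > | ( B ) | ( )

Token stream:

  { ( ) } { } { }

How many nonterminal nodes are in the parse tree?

8

[B [Q { [B [Q ( )]] }] [B [Q { }] [B [Q { }]]]]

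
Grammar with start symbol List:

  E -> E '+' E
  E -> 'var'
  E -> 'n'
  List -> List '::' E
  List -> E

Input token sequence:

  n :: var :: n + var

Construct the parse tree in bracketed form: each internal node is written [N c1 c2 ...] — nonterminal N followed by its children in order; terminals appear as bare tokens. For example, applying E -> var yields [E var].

List
List :: E
List :: E :: E
E :: E :: E
n :: E :: E
n :: var :: E
n :: var :: E + E
n :: var :: n + E
n :: var :: n + var

[List [List [List [E n]] :: [E var]] :: [E [E n] + [E var]]]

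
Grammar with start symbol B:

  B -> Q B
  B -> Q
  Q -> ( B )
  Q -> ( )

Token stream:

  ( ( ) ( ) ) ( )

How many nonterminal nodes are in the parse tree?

8

[B [Q ( [B [Q ( )] [B [Q ( )]]] )] [B [Q ( )]]]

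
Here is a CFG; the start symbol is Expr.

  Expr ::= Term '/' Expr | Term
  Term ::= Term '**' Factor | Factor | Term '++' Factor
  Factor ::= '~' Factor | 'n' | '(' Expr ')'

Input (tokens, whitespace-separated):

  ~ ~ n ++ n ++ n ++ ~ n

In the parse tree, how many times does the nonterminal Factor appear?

7

[Expr [Term [Term [Term [Term [Factor ~ [Factor ~ [Factor n]]]] ++ [Factor n]] ++ [Factor n]] ++ [Factor ~ [Factor n]]]]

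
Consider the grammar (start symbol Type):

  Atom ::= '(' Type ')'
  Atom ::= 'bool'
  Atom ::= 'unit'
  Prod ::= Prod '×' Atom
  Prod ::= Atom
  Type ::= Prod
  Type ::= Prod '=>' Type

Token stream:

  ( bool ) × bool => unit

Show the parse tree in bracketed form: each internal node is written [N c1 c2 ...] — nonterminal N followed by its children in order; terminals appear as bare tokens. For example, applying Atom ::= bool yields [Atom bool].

Type
Prod => Type
Prod × Atom => Type
Atom × Atom => Type
( Type ) × Atom => Type
( Prod ) × Atom => Type
( Atom ) × Atom => Type
( bool ) × Atom => Type
( bool ) × bool => Type
( bool ) × bool => Prod
( bool ) × bool => Atom
( bool ) × bool => unit

[Type [Prod [Prod [Atom ( [Type [Prod [Atom bool]]] )]] × [Atom bool]] => [Type [Prod [Atom unit]]]]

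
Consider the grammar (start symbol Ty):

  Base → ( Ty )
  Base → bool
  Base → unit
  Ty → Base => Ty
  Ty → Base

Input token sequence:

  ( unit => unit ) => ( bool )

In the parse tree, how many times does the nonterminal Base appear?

5

[Ty [Base ( [Ty [Base unit] => [Ty [Base unit]]] )] => [Ty [Base ( [Ty [Base bool]] )]]]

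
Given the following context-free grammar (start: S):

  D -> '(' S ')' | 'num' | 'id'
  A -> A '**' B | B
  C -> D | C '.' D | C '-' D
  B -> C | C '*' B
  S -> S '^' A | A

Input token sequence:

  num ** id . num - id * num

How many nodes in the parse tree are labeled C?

5

[S [A [A [B [C [D num]]]] ** [B [C [C [C [D id]] . [D num]] - [D id]] * [B [C [D num]]]]]]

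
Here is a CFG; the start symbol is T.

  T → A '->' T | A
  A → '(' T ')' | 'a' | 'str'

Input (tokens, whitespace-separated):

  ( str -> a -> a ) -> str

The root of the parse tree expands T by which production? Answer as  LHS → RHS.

T → A '->' T

[T [A ( [T [A str] -> [T [A a] -> [T [A a]]]] )] -> [T [A str]]]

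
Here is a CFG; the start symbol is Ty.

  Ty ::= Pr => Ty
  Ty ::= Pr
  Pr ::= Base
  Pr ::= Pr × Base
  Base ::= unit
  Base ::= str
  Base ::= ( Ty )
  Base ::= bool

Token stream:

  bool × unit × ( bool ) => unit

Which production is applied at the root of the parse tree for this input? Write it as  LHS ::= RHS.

[Ty [Pr [Pr [Pr [Base bool]] × [Base unit]] × [Base ( [Ty [Pr [Base bool]]] )]] => [Ty [Pr [Base unit]]]]

Ty ::= Pr => Ty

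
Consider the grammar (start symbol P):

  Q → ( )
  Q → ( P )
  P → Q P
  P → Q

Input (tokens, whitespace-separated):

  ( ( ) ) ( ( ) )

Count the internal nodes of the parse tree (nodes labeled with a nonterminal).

[P [Q ( [P [Q ( )]] )] [P [Q ( [P [Q ( )]] )]]]

8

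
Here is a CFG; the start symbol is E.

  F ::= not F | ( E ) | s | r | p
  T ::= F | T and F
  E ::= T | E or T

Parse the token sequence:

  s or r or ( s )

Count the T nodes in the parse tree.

[E [E [E [T [F s]]] or [T [F r]]] or [T [F ( [E [T [F s]]] )]]]

4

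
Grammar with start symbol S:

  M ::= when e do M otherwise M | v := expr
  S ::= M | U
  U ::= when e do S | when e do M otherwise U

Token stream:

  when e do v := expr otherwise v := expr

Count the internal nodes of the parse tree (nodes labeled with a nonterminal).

4

[S [M when e do [M v := expr] otherwise [M v := expr]]]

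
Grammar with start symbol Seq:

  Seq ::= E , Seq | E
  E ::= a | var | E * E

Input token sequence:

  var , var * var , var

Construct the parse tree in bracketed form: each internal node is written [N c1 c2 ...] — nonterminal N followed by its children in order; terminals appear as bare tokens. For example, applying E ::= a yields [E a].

[Seq [E var] , [Seq [E [E var] * [E var]] , [Seq [E var]]]]

Seq
E , Seq
var , Seq
var , E , Seq
var , E * E , Seq
var , var * E , Seq
var , var * var , Seq
var , var * var , E
var , var * var , var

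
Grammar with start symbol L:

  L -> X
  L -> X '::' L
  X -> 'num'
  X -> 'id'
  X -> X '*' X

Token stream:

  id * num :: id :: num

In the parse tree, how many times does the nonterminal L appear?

[L [X [X id] * [X num]] :: [L [X id] :: [L [X num]]]]

3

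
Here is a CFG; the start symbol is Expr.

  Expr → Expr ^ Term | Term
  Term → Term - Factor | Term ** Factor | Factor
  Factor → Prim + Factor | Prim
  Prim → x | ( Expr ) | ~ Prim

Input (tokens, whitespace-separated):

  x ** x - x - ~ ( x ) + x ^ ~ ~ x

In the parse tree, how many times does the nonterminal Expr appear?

3

[Expr [Expr [Term [Term [Term [Term [Factor [Prim x]]] ** [Factor [Prim x]]] - [Factor [Prim x]]] - [Factor [Prim ~ [Prim ( [Expr [Term [Factor [Prim x]]]] )]] + [Factor [Prim x]]]]] ^ [Term [Factor [Prim ~ [Prim ~ [Prim x]]]]]]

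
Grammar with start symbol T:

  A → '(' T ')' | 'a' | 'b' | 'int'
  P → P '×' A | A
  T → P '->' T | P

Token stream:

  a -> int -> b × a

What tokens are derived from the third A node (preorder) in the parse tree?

b

[T [P [A a]] -> [T [P [A int]] -> [T [P [P [A b]] × [A a]]]]]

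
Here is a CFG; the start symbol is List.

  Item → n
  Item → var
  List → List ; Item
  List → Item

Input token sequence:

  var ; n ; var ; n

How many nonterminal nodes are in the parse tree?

8

[List [List [List [List [Item var]] ; [Item n]] ; [Item var]] ; [Item n]]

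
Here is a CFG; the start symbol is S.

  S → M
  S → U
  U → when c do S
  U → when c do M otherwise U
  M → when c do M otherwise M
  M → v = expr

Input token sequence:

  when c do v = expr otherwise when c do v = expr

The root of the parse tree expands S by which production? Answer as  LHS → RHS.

S → U

[S [U when c do [M v = expr] otherwise [U when c do [S [M v = expr]]]]]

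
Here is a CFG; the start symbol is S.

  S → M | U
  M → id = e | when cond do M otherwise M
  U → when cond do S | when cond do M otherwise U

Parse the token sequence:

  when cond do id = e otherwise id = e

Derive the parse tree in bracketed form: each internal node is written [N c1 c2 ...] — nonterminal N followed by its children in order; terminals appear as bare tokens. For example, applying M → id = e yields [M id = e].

[S [M when cond do [M id = e] otherwise [M id = e]]]

S
M
when cond do M otherwise M
when cond do id = e otherwise M
when cond do id = e otherwise id = e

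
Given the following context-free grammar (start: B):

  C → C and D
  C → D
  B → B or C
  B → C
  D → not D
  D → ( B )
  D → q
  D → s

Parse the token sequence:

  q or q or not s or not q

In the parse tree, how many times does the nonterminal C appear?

[B [B [B [B [C [D q]]] or [C [D q]]] or [C [D not [D s]]]] or [C [D not [D q]]]]

4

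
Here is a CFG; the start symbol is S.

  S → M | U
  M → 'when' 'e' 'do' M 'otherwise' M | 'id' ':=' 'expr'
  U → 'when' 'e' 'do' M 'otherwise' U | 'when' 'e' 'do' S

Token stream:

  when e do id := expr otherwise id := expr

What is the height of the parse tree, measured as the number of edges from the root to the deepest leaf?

3

[S [M when e do [M id := expr] otherwise [M id := expr]]]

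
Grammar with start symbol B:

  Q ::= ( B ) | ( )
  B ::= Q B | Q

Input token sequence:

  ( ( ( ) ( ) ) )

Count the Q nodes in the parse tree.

4

[B [Q ( [B [Q ( [B [Q ( )] [B [Q ( )]]] )]] )]]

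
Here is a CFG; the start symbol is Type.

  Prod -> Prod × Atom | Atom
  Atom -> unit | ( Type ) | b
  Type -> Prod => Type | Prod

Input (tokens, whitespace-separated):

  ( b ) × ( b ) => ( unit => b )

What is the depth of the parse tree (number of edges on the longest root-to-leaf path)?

8

[Type [Prod [Prod [Atom ( [Type [Prod [Atom b]]] )]] × [Atom ( [Type [Prod [Atom b]]] )]] => [Type [Prod [Atom ( [Type [Prod [Atom unit]] => [Type [Prod [Atom b]]]] )]]]]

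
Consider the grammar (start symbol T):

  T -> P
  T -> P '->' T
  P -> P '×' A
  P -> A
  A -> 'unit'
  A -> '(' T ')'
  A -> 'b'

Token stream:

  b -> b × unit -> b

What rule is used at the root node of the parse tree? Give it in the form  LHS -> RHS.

[T [P [A b]] -> [T [P [P [A b]] × [A unit]] -> [T [P [A b]]]]]

T -> P '->' T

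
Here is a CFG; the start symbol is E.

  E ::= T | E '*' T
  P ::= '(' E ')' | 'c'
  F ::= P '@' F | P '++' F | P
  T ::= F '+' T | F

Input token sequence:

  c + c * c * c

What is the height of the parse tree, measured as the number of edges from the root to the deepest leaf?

7

[E [E [E [T [F [P c]] + [T [F [P c]]]]] * [T [F [P c]]]] * [T [F [P c]]]]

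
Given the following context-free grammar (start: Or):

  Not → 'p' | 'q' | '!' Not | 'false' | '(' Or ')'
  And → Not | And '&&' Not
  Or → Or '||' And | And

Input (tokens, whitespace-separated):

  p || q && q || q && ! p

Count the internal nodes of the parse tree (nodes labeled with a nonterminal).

[Or [Or [Or [And [Not p]]] || [And [And [Not q]] && [Not q]]] || [And [And [Not q]] && [Not ! [Not p]]]]

14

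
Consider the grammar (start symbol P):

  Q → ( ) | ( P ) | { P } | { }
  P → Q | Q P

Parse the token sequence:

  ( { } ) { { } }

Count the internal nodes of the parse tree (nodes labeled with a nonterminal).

[P [Q ( [P [Q { }]] )] [P [Q { [P [Q { }]] }]]]

8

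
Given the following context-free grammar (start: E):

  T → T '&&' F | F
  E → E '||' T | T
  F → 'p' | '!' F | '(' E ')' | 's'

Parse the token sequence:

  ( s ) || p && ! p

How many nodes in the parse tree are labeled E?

[E [E [T [F ( [E [T [F s]]] )]]] || [T [T [F p]] && [F ! [F p]]]]

3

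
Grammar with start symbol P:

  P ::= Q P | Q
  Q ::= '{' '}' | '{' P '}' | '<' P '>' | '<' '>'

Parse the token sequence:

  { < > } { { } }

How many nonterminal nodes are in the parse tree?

8

[P [Q { [P [Q < >]] }] [P [Q { [P [Q { }]] }]]]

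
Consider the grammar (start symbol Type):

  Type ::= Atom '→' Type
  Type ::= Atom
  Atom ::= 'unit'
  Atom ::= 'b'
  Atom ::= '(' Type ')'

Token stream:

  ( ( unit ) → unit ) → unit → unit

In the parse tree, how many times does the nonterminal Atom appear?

[Type [Atom ( [Type [Atom ( [Type [Atom unit]] )] → [Type [Atom unit]]] )] → [Type [Atom unit] → [Type [Atom unit]]]]

6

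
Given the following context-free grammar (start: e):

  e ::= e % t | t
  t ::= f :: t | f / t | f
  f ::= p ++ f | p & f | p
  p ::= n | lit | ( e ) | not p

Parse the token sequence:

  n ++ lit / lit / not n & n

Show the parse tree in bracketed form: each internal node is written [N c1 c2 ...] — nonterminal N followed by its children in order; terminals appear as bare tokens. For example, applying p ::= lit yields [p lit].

[e [t [f [p n] ++ [f [p lit]]] / [t [f [p lit]] / [t [f [p not [p n]] & [f [p n]]]]]]]

e
t
f / t
p ++ f / t
n ++ f / t
n ++ p / t
n ++ lit / t
n ++ lit / f / t
n ++ lit / p / t
n ++ lit / lit / t
n ++ lit / lit / f
n ++ lit / lit / p & f
n ++ lit / lit / not p & f
n ++ lit / lit / not n & f
n ++ lit / lit / not n & p
n ++ lit / lit / not n & n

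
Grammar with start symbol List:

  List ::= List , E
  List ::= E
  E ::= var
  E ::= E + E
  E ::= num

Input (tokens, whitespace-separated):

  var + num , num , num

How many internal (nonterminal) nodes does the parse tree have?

[List [List [List [E [E var] + [E num]]] , [E num]] , [E num]]

8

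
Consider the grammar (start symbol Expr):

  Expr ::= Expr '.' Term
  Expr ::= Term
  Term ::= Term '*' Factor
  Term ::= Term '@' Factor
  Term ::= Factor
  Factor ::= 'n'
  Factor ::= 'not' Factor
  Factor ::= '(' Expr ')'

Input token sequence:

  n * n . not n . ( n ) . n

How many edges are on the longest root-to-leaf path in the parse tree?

[Expr [Expr [Expr [Expr [Term [Term [Factor n]] * [Factor n]]] . [Term [Factor not [Factor n]]]] . [Term [Factor ( [Expr [Term [Factor n]]] )]]] . [Term [Factor n]]]

7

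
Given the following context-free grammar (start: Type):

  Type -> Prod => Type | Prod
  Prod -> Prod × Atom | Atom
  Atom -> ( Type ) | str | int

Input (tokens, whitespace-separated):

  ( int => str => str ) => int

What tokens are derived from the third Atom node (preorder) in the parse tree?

[Type [Prod [Atom ( [Type [Prod [Atom int]] => [Type [Prod [Atom str]] => [Type [Prod [Atom str]]]]] )]] => [Type [Prod [Atom int]]]]

str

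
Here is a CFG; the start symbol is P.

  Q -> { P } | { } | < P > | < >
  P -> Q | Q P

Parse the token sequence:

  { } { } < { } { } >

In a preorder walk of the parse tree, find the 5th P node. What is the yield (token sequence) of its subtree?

[P [Q { }] [P [Q { }] [P [Q < [P [Q { }] [P [Q { }]]] >]]]]

{ }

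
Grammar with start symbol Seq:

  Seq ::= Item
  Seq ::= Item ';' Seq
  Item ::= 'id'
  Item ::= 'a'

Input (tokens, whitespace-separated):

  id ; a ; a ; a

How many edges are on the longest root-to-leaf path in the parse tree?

5

[Seq [Item id] ; [Seq [Item a] ; [Seq [Item a] ; [Seq [Item a]]]]]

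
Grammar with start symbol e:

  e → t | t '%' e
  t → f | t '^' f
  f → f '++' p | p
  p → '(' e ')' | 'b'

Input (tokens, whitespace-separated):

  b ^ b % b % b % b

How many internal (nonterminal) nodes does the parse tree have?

19

[e [t [t [f [p b]]] ^ [f [p b]]] % [e [t [f [p b]]] % [e [t [f [p b]]] % [e [t [f [p b]]]]]]]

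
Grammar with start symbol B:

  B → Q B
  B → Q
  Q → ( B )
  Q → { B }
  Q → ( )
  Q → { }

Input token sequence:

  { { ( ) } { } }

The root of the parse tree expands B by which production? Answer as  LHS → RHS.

B → Q

[B [Q { [B [Q { [B [Q ( )]] }] [B [Q { }]]] }]]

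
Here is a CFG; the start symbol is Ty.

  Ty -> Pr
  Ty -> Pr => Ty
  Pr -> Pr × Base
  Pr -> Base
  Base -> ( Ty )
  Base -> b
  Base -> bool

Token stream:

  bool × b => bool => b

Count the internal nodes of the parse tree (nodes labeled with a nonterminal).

[Ty [Pr [Pr [Base bool]] × [Base b]] => [Ty [Pr [Base bool]] => [Ty [Pr [Base b]]]]]

11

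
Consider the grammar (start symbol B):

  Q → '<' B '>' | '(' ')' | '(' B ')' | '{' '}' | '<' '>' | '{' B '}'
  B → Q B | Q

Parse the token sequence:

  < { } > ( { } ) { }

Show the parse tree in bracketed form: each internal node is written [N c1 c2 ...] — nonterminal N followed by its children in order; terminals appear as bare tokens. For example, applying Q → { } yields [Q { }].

B
Q B
< B > B
< Q > B
< { } > B
< { } > Q B
< { } > ( B ) B
< { } > ( Q ) B
< { } > ( { } ) B
< { } > ( { } ) Q
< { } > ( { } ) { }

[B [Q < [B [Q { }]] >] [B [Q ( [B [Q { }]] )] [B [Q { }]]]]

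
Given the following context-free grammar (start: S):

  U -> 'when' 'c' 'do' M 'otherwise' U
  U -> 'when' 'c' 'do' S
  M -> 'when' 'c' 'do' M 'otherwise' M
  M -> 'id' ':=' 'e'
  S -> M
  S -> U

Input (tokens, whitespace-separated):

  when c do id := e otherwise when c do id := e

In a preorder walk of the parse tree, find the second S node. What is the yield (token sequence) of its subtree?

[S [U when c do [M id := e] otherwise [U when c do [S [M id := e]]]]]

id := e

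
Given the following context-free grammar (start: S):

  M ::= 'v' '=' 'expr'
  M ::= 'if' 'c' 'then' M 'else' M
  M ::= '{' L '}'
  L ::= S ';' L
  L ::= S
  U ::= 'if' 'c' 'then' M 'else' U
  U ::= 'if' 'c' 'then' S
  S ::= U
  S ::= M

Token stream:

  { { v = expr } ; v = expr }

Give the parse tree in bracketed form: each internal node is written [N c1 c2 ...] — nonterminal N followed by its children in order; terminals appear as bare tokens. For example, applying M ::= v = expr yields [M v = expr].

[S [M { [L [S [M { [L [S [M v = expr]]] }]] ; [L [S [M v = expr]]]] }]]

S
M
{ L }
{ S ; L }
{ M ; L }
{ { L } ; L }
{ { S } ; L }
{ { M } ; L }
{ { v = expr } ; L }
{ { v = expr } ; S }
{ { v = expr } ; M }
{ { v = expr } ; v = expr }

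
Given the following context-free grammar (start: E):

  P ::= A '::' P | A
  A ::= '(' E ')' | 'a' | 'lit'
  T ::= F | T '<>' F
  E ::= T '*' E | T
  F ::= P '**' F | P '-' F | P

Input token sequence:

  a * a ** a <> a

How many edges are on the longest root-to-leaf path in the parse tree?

[E [T [F [P [A a]]]] * [E [T [T [F [P [A a]] ** [F [P [A a]]]]] <> [F [P [A a]]]]]]

8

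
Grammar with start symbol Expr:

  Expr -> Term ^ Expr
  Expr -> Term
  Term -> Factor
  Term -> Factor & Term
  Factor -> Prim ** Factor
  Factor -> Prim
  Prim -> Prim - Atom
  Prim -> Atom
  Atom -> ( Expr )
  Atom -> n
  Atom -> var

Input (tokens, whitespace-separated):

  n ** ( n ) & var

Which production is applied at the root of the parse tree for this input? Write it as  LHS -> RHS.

[Expr [Term [Factor [Prim [Atom n]] ** [Factor [Prim [Atom ( [Expr [Term [Factor [Prim [Atom n]]]]] )]]]] & [Term [Factor [Prim [Atom var]]]]]]

Expr -> Term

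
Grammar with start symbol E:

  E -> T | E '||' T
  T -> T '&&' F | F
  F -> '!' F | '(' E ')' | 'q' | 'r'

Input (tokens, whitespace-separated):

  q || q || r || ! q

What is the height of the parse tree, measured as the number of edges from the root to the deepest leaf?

[E [E [E [E [T [F q]]] || [T [F q]]] || [T [F r]]] || [T [F ! [F q]]]]

6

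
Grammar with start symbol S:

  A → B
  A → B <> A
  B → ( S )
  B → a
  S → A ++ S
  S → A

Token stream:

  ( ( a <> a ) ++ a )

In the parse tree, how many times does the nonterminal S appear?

4

[S [A [B ( [S [A [B ( [S [A [B a] <> [A [B a]]]] )]] ++ [S [A [B a]]]] )]]]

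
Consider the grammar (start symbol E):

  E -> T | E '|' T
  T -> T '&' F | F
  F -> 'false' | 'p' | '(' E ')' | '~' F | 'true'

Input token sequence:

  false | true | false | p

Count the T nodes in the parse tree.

4

[E [E [E [E [T [F false]]] | [T [F true]]] | [T [F false]]] | [T [F p]]]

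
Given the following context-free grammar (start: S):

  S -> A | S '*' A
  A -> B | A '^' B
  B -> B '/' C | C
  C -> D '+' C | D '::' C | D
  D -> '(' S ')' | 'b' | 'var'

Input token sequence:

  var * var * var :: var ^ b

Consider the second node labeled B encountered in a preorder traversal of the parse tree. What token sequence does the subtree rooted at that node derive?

[S [S [S [A [B [C [D var]]]]] * [A [B [C [D var]]]]] * [A [A [B [C [D var] :: [C [D var]]]]] ^ [B [C [D b]]]]]

var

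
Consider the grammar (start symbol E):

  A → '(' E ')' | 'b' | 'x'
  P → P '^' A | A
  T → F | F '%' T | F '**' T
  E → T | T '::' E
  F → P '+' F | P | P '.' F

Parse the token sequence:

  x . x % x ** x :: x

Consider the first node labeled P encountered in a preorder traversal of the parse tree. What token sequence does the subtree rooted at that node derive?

x

[E [T [F [P [A x]] . [F [P [A x]]]] % [T [F [P [A x]]] ** [T [F [P [A x]]]]]] :: [E [T [F [P [A x]]]]]]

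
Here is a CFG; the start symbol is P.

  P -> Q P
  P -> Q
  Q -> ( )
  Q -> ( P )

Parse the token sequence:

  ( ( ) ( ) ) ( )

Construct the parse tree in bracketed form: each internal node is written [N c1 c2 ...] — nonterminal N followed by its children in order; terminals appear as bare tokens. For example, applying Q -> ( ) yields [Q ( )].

[P [Q ( [P [Q ( )] [P [Q ( )]]] )] [P [Q ( )]]]

P
Q P
( P ) P
( Q P ) P
( ( ) P ) P
( ( ) Q ) P
( ( ) ( ) ) P
( ( ) ( ) ) Q
( ( ) ( ) ) ( )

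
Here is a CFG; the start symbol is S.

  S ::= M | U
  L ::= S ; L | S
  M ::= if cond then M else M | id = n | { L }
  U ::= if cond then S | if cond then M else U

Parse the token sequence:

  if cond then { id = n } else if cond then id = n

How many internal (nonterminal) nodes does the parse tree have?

[S [U if cond then [M { [L [S [M id = n]]] }] else [U if cond then [S [M id = n]]]]]

9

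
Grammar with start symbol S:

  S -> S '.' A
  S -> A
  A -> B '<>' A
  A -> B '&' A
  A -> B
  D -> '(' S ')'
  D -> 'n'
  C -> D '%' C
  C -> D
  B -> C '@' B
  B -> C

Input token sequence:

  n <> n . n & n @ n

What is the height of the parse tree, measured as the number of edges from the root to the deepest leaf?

7

[S [S [A [B [C [D n]]] <> [A [B [C [D n]]]]]] . [A [B [C [D n]]] & [A [B [C [D n]] @ [B [C [D n]]]]]]]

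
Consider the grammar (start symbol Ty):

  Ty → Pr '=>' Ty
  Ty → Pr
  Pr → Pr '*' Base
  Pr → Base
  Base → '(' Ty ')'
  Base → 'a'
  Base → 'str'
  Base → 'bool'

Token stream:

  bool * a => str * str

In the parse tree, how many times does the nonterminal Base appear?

4

[Ty [Pr [Pr [Base bool]] * [Base a]] => [Ty [Pr [Pr [Base str]] * [Base str]]]]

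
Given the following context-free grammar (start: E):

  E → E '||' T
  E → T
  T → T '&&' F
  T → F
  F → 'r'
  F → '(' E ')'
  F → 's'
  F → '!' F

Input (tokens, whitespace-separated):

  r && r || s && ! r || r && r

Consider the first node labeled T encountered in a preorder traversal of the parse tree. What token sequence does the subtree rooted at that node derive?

[E [E [E [T [T [F r]] && [F r]]] || [T [T [F s]] && [F ! [F r]]]] || [T [T [F r]] && [F r]]]

r && r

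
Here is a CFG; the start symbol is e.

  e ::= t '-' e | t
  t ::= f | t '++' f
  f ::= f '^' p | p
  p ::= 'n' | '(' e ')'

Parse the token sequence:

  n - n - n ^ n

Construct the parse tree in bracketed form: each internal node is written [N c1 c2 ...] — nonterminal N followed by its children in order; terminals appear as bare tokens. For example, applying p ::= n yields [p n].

[e [t [f [p n]]] - [e [t [f [p n]]] - [e [t [f [f [p n]] ^ [p n]]]]]]

e
t - e
f - e
p - e
n - e
n - t - e
n - f - e
n - p - e
n - n - e
n - n - t
n - n - f
n - n - f ^ p
n - n - p ^ p
n - n - n ^ p
n - n - n ^ n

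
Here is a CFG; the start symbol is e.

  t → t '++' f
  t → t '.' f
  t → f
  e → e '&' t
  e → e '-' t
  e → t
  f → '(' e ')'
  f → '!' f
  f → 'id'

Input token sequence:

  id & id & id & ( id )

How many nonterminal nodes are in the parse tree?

15

[e [e [e [e [t [f id]]] & [t [f id]]] & [t [f id]]] & [t [f ( [e [t [f id]]] )]]]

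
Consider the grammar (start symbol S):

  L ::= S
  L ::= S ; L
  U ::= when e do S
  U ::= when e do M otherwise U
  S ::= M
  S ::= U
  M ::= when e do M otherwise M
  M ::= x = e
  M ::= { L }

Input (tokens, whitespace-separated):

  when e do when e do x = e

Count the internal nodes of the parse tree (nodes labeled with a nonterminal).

6

[S [U when e do [S [U when e do [S [M x = e]]]]]]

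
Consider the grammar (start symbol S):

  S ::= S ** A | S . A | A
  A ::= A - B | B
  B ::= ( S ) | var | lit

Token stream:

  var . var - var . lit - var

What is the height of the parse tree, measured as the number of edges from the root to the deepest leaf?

5

[S [S [S [A [B var]]] . [A [A [B var]] - [B var]]] . [A [A [B lit]] - [B var]]]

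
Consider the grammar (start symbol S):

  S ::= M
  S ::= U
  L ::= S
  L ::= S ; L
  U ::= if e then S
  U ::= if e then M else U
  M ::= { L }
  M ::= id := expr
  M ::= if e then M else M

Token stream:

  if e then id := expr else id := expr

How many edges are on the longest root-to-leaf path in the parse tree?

[S [M if e then [M id := expr] else [M id := expr]]]

3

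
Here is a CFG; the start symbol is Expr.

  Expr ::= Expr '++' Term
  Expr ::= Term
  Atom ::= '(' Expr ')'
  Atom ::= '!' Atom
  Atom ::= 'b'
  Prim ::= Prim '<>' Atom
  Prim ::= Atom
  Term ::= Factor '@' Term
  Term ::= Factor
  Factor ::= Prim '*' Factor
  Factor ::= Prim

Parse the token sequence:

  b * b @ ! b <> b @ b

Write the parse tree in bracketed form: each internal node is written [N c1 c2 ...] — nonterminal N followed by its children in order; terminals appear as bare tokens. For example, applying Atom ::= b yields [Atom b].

[Expr [Term [Factor [Prim [Atom b]] * [Factor [Prim [Atom b]]]] @ [Term [Factor [Prim [Prim [Atom ! [Atom b]]] <> [Atom b]]] @ [Term [Factor [Prim [Atom b]]]]]]]

Expr
Term
Factor @ Term
Prim * Factor @ Term
Atom * Factor @ Term
b * Factor @ Term
b * Prim @ Term
b * Atom @ Term
b * b @ Term
b * b @ Factor @ Term
b * b @ Prim @ Term
b * b @ Prim <> Atom @ Term
b * b @ Atom <> Atom @ Term
b * b @ ! Atom <> Atom @ Term
b * b @ ! b <> Atom @ Term
b * b @ ! b <> b @ Term
b * b @ ! b <> b @ Factor
b * b @ ! b <> b @ Prim
b * b @ ! b <> b @ Atom
b * b @ ! b <> b @ b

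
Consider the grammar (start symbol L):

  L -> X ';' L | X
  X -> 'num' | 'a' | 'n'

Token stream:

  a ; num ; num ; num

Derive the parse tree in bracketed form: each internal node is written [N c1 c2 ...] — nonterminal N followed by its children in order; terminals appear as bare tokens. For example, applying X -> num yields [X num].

L
X ; L
a ; L
a ; X ; L
a ; num ; L
a ; num ; X ; L
a ; num ; num ; L
a ; num ; num ; X
a ; num ; num ; num

[L [X a] ; [L [X num] ; [L [X num] ; [L [X num]]]]]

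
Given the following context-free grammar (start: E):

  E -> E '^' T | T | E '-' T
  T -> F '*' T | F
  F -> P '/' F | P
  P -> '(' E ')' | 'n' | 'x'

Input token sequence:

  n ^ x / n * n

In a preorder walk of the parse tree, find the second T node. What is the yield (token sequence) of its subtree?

[E [E [T [F [P n]]]] ^ [T [F [P x] / [F [P n]]] * [T [F [P n]]]]]

x / n * n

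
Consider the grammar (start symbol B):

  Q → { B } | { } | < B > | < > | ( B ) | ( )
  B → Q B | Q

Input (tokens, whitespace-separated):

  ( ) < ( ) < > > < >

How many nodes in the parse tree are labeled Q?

5

[B [Q ( )] [B [Q < [B [Q ( )] [B [Q < >]]] >] [B [Q < >]]]]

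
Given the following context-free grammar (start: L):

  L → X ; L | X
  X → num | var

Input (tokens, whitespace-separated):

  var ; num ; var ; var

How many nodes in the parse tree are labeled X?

[L [X var] ; [L [X num] ; [L [X var] ; [L [X var]]]]]

4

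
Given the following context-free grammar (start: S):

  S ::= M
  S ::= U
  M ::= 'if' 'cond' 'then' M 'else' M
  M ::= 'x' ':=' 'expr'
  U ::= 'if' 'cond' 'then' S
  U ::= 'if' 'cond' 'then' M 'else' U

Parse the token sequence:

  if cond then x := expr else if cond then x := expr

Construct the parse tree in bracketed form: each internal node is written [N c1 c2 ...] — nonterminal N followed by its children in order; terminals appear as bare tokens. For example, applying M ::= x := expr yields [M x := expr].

S
U
if cond then M else U
if cond then x := expr else U
if cond then x := expr else if cond then S
if cond then x := expr else if cond then M
if cond then x := expr else if cond then x := expr

[S [U if cond then [M x := expr] else [U if cond then [S [M x := expr]]]]]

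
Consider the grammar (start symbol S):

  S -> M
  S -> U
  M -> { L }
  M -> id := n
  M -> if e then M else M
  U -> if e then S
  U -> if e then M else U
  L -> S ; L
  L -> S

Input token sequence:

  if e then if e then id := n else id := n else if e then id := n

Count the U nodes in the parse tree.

[S [U if e then [M if e then [M id := n] else [M id := n]] else [U if e then [S [M id := n]]]]]

2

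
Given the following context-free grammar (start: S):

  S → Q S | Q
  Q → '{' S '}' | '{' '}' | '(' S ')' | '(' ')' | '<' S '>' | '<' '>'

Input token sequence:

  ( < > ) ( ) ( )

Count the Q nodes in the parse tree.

4

[S [Q ( [S [Q < >]] )] [S [Q ( )] [S [Q ( )]]]]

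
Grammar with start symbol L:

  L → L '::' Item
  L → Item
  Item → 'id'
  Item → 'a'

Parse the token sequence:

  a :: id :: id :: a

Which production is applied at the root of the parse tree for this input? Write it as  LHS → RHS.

[L [L [L [L [Item a]] :: [Item id]] :: [Item id]] :: [Item a]]

L → L '::' Item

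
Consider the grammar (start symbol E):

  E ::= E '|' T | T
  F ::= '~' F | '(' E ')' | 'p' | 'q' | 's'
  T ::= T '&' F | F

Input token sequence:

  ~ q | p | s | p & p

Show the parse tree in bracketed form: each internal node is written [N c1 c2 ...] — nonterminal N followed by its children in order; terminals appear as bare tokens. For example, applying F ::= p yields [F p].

[E [E [E [E [T [F ~ [F q]]]] | [T [F p]]] | [T [F s]]] | [T [T [F p]] & [F p]]]

E
E | T
E | T | T
E | T | T | T
T | T | T | T
F | T | T | T
~ F | T | T | T
~ q | T | T | T
~ q | F | T | T
~ q | p | T | T
~ q | p | F | T
~ q | p | s | T
~ q | p | s | T & F
~ q | p | s | F & F
~ q | p | s | p & F
~ q | p | s | p & p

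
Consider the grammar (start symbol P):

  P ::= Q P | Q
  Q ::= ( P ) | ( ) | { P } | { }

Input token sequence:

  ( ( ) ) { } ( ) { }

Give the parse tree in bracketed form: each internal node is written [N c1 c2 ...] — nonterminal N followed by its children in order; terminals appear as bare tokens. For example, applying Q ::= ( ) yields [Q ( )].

P
Q P
( P ) P
( Q ) P
( ( ) ) P
( ( ) ) Q P
( ( ) ) { } P
( ( ) ) { } Q P
( ( ) ) { } ( ) P
( ( ) ) { } ( ) Q
( ( ) ) { } ( ) { }

[P [Q ( [P [Q ( )]] )] [P [Q { }] [P [Q ( )] [P [Q { }]]]]]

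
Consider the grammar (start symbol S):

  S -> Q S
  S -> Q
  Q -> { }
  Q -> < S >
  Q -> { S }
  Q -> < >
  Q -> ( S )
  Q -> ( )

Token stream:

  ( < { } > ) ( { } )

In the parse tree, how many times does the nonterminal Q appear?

[S [Q ( [S [Q < [S [Q { }]] >]] )] [S [Q ( [S [Q { }]] )]]]

5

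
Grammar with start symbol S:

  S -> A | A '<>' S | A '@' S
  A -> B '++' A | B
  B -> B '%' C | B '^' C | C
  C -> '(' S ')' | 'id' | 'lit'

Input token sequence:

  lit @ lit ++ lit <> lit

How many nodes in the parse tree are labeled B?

4

[S [A [B [C lit]]] @ [S [A [B [C lit]] ++ [A [B [C lit]]]] <> [S [A [B [C lit]]]]]]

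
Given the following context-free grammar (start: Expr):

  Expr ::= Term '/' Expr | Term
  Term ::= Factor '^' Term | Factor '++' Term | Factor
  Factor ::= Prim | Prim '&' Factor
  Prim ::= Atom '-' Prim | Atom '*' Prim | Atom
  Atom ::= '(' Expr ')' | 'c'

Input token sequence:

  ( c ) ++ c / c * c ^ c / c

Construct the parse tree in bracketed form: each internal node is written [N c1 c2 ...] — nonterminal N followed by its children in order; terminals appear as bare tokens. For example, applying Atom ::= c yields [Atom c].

[Expr [Term [Factor [Prim [Atom ( [Expr [Term [Factor [Prim [Atom c]]]]] )]]] ++ [Term [Factor [Prim [Atom c]]]]] / [Expr [Term [Factor [Prim [Atom c] * [Prim [Atom c]]]] ^ [Term [Factor [Prim [Atom c]]]]] / [Expr [Term [Factor [Prim [Atom c]]]]]]]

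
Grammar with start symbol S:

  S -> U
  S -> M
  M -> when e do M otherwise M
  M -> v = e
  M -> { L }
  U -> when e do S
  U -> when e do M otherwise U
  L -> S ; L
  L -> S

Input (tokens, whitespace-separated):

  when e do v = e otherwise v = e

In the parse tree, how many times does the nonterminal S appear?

1

[S [M when e do [M v = e] otherwise [M v = e]]]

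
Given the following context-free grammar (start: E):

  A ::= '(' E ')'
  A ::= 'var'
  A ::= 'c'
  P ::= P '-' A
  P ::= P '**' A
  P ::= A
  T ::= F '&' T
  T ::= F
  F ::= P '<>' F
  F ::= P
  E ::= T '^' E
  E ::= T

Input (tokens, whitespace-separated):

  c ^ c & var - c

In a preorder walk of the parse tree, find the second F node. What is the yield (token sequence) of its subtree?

c

[E [T [F [P [A c]]]] ^ [E [T [F [P [A c]]] & [T [F [P [P [A var]] - [A c]]]]]]]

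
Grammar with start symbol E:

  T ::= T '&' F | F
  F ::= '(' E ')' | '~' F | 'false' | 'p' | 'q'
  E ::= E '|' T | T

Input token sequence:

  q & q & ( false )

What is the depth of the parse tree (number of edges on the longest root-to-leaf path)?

6

[E [T [T [T [F q]] & [F q]] & [F ( [E [T [F false]]] )]]]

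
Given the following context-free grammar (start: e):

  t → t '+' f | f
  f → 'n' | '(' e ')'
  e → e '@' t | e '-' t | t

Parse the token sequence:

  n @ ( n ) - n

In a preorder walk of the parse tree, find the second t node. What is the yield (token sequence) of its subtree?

( n )

[e [e [e [t [f n]]] @ [t [f ( [e [t [f n]]] )]]] - [t [f n]]]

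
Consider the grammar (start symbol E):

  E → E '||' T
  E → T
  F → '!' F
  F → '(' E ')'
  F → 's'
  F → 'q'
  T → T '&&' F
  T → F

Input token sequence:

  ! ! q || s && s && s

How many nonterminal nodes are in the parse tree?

[E [E [T [F ! [F ! [F q]]]]] || [T [T [T [F s]] && [F s]] && [F s]]]

12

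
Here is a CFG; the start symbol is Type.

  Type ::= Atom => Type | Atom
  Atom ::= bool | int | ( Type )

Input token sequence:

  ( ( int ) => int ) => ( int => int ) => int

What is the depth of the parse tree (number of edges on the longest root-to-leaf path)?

6

[Type [Atom ( [Type [Atom ( [Type [Atom int]] )] => [Type [Atom int]]] )] => [Type [Atom ( [Type [Atom int] => [Type [Atom int]]] )] => [Type [Atom int]]]]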